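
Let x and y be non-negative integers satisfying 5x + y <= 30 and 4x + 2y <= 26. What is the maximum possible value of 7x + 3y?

44

(x,y)=(5,3): 5·5+1·3=28≤30, 4·5+2·3=26≤26, objective 44.
(x,y)=(6,0): 5·6+1·0=30≤30, 4·6+2·0=24≤26, objective 42.
The best lattice point is (5,3), giving 44.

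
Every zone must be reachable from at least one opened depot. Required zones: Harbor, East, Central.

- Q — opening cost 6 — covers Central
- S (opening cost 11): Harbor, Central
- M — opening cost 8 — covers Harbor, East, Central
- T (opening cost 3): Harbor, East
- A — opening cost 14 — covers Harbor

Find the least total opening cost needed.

This is a weighted set-cover instance.
The greedy cost-per-new-zone heuristic would pick T and Q for 9, but a cheaper cover exists.
M alone covers Harbor, East, Central — every zone.
Total opening cost: 8.
No cover costs less than 8.

8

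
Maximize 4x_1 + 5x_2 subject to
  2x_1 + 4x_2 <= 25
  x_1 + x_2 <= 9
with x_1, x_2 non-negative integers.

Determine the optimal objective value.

39

Relaxing integrality, the LP optimum is 39.50 at (x_1,x_2) = (5.5, 3.5), which is not an integer point.
(x_1,x_2)=(6,3): 2·6+4·3=24≤25, 1·6+1·3=9≤9, objective 39.
(x_1,x_2)=(7,2): 2·7+4·2=22≤25, 1·7+1·2=9≤9, objective 38.
No feasible integer point exceeds 39.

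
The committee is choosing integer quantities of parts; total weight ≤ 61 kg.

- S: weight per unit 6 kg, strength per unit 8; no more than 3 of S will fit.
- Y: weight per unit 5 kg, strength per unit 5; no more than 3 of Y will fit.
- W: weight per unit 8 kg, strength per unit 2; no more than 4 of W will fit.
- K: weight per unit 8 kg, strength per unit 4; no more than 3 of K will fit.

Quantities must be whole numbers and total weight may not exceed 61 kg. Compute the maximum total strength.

This is a bounded integer knapsack.
S has the best ratio (8/6); taking only S gives at most 3×8 = 24 (stopped by the supply cap of 3).
Mixing does better — 3×S, 3×Y, and 3×K: weight 57 ≤ 61, strength 3·8 + 3·5 + 3·4 = 51.

51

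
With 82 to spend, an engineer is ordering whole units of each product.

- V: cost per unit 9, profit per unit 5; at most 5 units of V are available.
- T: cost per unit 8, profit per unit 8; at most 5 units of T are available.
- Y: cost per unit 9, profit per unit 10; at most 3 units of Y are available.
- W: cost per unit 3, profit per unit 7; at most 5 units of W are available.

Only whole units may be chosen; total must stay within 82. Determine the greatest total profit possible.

105

This is a bounded integer knapsack.
W has the best ratio (7/3); taking only W gives at most 5×7 = 35 (stopped by the supply cap of 5).
Mixing does better — 5×T, 3×Y, and 5×W: cost 82 ≤ 82, profit 5·8 + 3·10 + 5·7 = 105.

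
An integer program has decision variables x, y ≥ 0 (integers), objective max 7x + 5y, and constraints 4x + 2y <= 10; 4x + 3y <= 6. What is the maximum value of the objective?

10

The continuous relaxation peaks at (1.5, 0) with value 10.50; rounding to a feasible lattice point costs some objective.
(x,y)=(0,2): 4·0+2·2=4≤10, 4·0+3·2=6≤6, objective 10.
(x,y)=(1,0): 4·1+2·0=4≤10, 4·1+3·0=4≤6, objective 7.
(x,y)=(0,1): 4·0+2·1=2≤10, 4·0+3·1=3≤6, objective 5.
(x,y)=(0,0): 4·0+2·0=0≤10, 4·0+3·0=0≤6, objective 0.
The best lattice point is (0,2), giving 10.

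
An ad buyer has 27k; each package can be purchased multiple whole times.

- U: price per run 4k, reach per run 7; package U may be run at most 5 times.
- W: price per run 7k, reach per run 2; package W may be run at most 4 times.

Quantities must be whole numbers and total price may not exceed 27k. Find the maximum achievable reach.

37

U has the best ratio (7/4); taking only U gives at most 5×7 = 35 (stopped by the supply cap of 5).
Mixing does better — 5×U and 1×W: price 27 ≤ 27, reach 5·7 + 1·2 = 37.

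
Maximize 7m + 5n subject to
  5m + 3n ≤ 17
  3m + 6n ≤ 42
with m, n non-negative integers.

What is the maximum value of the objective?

27

(m,n)=(1,4) is feasible, giving 27.
(m,n)=(0,5) is feasible, giving 25.
(m,n)=(1,3) is feasible, giving 22.
No feasible integer point exceeds 27.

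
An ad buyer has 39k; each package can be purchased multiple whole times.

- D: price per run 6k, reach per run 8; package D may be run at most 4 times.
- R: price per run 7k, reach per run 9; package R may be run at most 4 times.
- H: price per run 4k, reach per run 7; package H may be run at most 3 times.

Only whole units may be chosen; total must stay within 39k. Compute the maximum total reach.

1×D, 3×R, and 3×H: price 39 ≤ 39, reach 1·8 + 3·9 + 3·7 = 56.
2×D, 2×R, and 3×H: price 38 ≤ 39, reach 2·8 + 2·9 + 3·7 = 55.
Best is 56.

56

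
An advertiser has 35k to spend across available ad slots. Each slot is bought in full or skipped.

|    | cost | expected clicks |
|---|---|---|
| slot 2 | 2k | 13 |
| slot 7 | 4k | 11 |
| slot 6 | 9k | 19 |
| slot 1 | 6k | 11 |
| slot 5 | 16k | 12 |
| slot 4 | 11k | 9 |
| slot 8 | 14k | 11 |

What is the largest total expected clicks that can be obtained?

Allowing fractional choices, the relaxed optimum would be about 65.4, but ad slots are indivisible.
slot 2 + slot 7 + slot 6 + slot 1 + slot 4: cost 2 + 4 + 9 + 6 + 11 = 32 ≤ 35, expected clicks 13 + 11 + 19 + 11 + 9 = 63.
slot 2 + slot 7 + slot 6 + slot 5: cost 2 + 4 + 9 + 16 = 31 ≤ 35, expected clicks 13 + 11 + 19 + 12 = 55.
slot 2 + slot 7 + slot 6 + slot 1 + slot 8: cost 2 + 4 + 9 + 6 + 14 = 35 ≤ 35, expected clicks 13 + 11 + 19 + 11 + 11 = 65.
Best is slot 2, slot 7, slot 6, slot 1, and slot 8 with total expected clicks 65.

65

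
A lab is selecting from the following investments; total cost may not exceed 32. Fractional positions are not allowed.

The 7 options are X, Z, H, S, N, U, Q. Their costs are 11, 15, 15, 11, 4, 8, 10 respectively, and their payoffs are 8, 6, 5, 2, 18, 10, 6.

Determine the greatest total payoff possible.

36

This is an integer program with binary decision variables.
Z + N + U: cost 15 + 4 + 8 = 27 ≤ 32, payoff 6 + 18 + 10 = 34.
X + N + U: cost 11 + 4 + 8 = 23 ≤ 32, payoff 8 + 18 + 10 = 36.
N + U + Q: cost 4 + 8 + 10 = 22 ≤ 32, payoff 18 + 10 + 6 = 34.
Best is X, N, and U with total payoff 36.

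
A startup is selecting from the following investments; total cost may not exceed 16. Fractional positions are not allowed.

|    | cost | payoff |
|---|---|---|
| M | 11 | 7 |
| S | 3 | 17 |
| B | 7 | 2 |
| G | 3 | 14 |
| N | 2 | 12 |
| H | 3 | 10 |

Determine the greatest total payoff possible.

Allowing fractional choices, the relaxed optimum would be about 56.2, but investments are indivisible.
S + B + G + N: cost 3 + 7 + 3 + 2 = 15 ≤ 16, payoff 17 + 2 + 14 + 12 = 45.
S + G + N + H: cost 3 + 3 + 2 + 3 = 11 ≤ 16, payoff 17 + 14 + 12 + 10 = 53.
Best is S, G, N, and H with total payoff 53.

53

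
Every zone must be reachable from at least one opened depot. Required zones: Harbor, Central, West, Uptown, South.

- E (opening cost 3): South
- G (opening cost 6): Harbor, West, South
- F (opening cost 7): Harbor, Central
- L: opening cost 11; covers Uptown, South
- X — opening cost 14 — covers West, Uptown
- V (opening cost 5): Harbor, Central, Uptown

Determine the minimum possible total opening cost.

11

The greedy cost-per-new-zone heuristic would pick V, E, and G for 14, but a cheaper cover exists.
Choose G and V: together they cover Harbor, Central, West, Uptown, South — every zone.
Total opening cost: 6 + 5 = 11.
No cover costs less than 11.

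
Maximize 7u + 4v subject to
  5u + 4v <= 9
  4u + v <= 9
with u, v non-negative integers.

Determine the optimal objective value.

11

(u,v)=(1,1) is feasible, giving 11.
(u,v)=(0,2) is feasible, giving 8.
(u,v)=(1,0) is feasible, giving 7.
No feasible integer point exceeds 11.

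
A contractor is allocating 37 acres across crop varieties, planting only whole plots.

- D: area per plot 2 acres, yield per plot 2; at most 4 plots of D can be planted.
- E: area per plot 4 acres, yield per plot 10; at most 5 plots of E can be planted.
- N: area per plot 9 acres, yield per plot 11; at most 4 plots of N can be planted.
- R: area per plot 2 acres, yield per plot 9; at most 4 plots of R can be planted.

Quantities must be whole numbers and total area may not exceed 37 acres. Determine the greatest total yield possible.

97

Take 5×E, 1×N, and 4×R: area 37 ≤ 37, yield 5·10 + 1·11 + 4·9 = 97.
R has the best ratio (9/2) and is taken to its limit of 4; remaining capacity is filled optimally with the others.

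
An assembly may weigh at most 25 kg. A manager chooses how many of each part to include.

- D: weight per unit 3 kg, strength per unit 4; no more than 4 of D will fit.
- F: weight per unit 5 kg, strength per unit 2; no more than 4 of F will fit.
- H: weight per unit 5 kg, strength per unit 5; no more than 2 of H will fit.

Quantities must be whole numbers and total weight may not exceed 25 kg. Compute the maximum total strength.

26

D has the best ratio (4/3); taking only D gives at most 4×4 = 16 (stopped by the supply cap of 4).
Mixing does better — 4×D and 2×H: weight 22 ≤ 25, strength 4·4 + 2·5 = 26.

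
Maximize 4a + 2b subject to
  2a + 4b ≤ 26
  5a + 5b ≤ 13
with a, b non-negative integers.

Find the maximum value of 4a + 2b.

8

Relaxing integrality, the LP optimum is 10.40 at (a,b) = (2.6, 0), which is not an integer point.
(a,b)=(2,0): 2·2+4·0=4≤26, 5·2+5·0=10≤13, objective 8.
(a,b)=(1,1): 2·1+4·1=6≤26, 5·1+5·1=10≤13, objective 6.
(a,b)=(1,0): 2·1+4·0=2≤26, 5·1+5·0=5≤13, objective 4.
The best lattice point is (2,0), giving 8.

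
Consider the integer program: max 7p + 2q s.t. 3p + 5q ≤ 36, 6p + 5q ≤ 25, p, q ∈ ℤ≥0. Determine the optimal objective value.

(p,q)=(4,0) is feasible, giving 28.
(p,q)=(3,1) is feasible, giving 23.
(p,q)=(3,0) is feasible, giving 21.
Maximum is 28 at (p,q)=(4,0).

28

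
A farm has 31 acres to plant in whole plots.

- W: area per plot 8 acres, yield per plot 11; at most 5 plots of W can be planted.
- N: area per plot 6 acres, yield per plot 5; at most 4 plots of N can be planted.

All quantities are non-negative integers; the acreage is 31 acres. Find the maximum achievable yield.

Take 3×W and 1×N: area 30 ≤ 31, yield 3·11 + 1·5 = 38.
No other integer combination yields more.

38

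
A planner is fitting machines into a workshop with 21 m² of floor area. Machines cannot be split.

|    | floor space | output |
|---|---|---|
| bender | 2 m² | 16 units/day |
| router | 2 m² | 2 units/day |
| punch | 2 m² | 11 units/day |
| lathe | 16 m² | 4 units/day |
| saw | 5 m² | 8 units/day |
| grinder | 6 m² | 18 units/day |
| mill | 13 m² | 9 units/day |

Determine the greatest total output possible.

Treat it as a binary knapsack problem.
Allowing fractional choices, the relaxed optimum would be about 57.8, but machines are indivisible.
bender + router + punch + saw + grinder: floor space 2 + 2 + 2 + 5 + 6 = 17 ≤ 21, output 16 + 2 + 11 + 8 + 18 = 55.
bender + punch + saw + grinder: floor space 2 + 2 + 5 + 6 = 15 ≤ 21, output 16 + 11 + 8 + 18 = 53.
Best is bender, router, punch, saw, and grinder with total output 55.

55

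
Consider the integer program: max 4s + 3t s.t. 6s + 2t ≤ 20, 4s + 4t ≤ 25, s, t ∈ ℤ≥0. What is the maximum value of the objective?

Relaxing integrality, the LP optimum is 20.62 at (s,t) = (1.88, 4.38), which is not an integer point.
(s,t)=(2,4): 6·2+2·4=20≤20, 4·2+4·4=24≤25, objective 20.
(s,t)=(1,5): 6·1+2·5=16≤20, 4·1+4·5=24≤25, objective 19.
(s,t)=(2,3): 6·2+2·3=18≤20, 4·2+4·3=20≤25, objective 17.
Maximum is 20 at (s,t)=(2,4).

20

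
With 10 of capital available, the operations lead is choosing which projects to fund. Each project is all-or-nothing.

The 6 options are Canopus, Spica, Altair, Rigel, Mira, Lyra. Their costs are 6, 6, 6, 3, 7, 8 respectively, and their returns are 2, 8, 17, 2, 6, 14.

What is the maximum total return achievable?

19

This is an integer program with binary decision variables.
Take Altair and Rigel: cost 6 + 3 = 9 ≤ 10, return 17 + 2 = 19.
No other feasible combination does better.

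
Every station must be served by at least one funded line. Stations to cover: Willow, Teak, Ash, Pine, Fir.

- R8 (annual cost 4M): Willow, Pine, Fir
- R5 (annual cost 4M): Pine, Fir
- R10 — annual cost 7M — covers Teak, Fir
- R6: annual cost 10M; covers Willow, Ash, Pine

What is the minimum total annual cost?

17

Choose R10 and R6: together they cover Willow, Teak, Ash, Pine, Fir — every station.
Total annual cost: 7 + 10 = 17.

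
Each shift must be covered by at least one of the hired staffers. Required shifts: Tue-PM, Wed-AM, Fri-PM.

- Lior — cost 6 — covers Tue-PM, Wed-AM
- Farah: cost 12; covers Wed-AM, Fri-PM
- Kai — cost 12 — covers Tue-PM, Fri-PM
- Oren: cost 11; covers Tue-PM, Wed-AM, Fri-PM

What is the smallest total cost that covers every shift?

This is a weighted set-cover instance.
The greedy cost-per-new-shift heuristic would pick Lior and Oren for 17, but a cheaper cover exists.
Oren alone covers Tue-PM, Wed-AM, Fri-PM — every shift.
Total cost: 11.
No cover costs less than 11.

11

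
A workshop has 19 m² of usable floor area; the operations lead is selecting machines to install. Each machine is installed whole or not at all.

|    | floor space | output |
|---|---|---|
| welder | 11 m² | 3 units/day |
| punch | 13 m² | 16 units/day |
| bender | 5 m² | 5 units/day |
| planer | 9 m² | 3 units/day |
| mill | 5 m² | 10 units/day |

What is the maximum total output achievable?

bender + planer + mill: floor space 5 + 9 + 5 = 19 ≤ 19, output 5 + 3 + 10 = 18.
punch + mill: floor space 13 + 5 = 18 ≤ 19, output 16 + 10 = 26.
punch + bender: floor space 13 + 5 = 18 ≤ 19, output 16 + 5 = 21.
Best is punch and mill with total output 26.

26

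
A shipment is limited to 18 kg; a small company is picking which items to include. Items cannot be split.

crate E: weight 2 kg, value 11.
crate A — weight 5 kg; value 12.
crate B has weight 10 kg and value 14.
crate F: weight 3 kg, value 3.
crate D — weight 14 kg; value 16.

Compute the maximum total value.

37

Allowing fractional choices, the relaxed optimum would be about 38.1, but items are indivisible.
crate E + crate A + crate B: weight 2 + 5 + 10 = 17 ≤ 18, value 11 + 12 + 14 = 37.
crate A + crate B + crate F: weight 5 + 10 + 3 = 18 ≤ 18, value 12 + 14 + 3 = 29.
Best is crate E, crate A, and crate B with total value 37.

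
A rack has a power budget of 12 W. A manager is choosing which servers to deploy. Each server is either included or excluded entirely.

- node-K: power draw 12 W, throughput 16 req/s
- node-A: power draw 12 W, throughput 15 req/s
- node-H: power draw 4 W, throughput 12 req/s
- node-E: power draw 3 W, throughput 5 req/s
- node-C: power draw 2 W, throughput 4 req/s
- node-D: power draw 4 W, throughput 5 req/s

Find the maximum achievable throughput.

This is an integer program with binary decision variables.
node-H + node-E + node-D: power draw 4 + 3 + 4 = 11 ≤ 12, throughput 12 + 5 + 5 = 22.
node-H + node-E + node-C: power draw 4 + 3 + 2 = 9 ≤ 12, throughput 12 + 5 + 4 = 21.
node-H + node-C + node-D: power draw 4 + 2 + 4 = 10 ≤ 12, throughput 12 + 4 + 5 = 21.
Best is node-H, node-E, and node-D with total throughput 22.

22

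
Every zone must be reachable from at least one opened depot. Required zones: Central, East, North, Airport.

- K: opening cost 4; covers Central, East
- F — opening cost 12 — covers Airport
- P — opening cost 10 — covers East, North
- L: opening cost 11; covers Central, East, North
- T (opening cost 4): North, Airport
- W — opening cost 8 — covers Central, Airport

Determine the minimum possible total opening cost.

This is a weighted set-cover instance.
Choose K and T: together they cover Central, East, North, Airport — every zone.
Total opening cost: 4 + 4 = 8.

8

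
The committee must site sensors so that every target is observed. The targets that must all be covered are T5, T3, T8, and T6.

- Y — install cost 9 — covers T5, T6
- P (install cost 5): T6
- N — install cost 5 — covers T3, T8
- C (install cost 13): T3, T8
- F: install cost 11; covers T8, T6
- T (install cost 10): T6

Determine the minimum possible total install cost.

Choose Y and N: together they cover T5, T3, T8, T6 — every target.
Total install cost: 9 + 5 = 14.
No cover costs less than 14.

14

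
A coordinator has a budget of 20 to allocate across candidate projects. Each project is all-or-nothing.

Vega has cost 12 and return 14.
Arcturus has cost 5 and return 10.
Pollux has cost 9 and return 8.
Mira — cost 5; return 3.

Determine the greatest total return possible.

This is an integer program with binary decision variables.
Allowing fractional choices, the relaxed optimum would be about 26.7, but projects are indivisible.
Arcturus + Pollux: cost 5 + 9 = 14 ≤ 20, return 10 + 8 = 18.
Arcturus + Pollux + Mira: cost 5 + 9 + 5 = 19 ≤ 20, return 10 + 8 + 3 = 21.
Vega + Arcturus: cost 12 + 5 = 17 ≤ 20, return 14 + 10 = 24.
Best is Vega and Arcturus with total return 24.

24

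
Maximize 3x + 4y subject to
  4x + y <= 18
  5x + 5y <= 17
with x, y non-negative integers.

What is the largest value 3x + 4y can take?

12

The continuous relaxation peaks at (0, 3.4) with value 13.60; rounding to a feasible lattice point costs some objective.
(x,y)=(0,3): 4·0+1·3=3≤18, 5·0+5·3=15≤17, objective 12.
(x,y)=(1,2): 4·1+1·2=6≤18, 5·1+5·2=15≤17, objective 11.
(x,y)=(0,2): 4·0+1·2=2≤18, 5·0+5·2=10≤17, objective 8.
No feasible integer point exceeds 12.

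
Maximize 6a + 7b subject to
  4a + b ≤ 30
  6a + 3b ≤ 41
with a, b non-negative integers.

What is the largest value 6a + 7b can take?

(a,b)=(0,13) is feasible, giving 91.
(a,b)=(0,12) is feasible, giving 84.
No feasible integer point exceeds 91.

91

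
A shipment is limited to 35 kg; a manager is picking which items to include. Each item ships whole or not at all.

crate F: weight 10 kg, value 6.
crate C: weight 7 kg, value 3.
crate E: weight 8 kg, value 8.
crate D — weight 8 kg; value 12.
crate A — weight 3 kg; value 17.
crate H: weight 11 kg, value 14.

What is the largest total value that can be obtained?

This is a 0-1 knapsack instance.
Take crate E, crate D, crate A, and crate H: weight 8 + 8 + 3 + 11 = 30 ≤ 35, value 8 + 12 + 17 + 14 = 51.
No other feasible combination does better.

51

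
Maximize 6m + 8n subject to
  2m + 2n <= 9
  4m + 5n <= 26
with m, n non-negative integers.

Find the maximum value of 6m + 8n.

32

(m,n)=(0,4): 2·0+2·4=8≤9, 4·0+5·4=20≤26, objective 32.
(m,n)=(1,3): 2·1+2·3=8≤9, 4·1+5·3=19≤26, objective 30.
(m,n)=(0,3): 2·0+2·3=6≤9, 4·0+5·3=15≤26, objective 24.
Maximum is 32 at (m,n)=(0,4).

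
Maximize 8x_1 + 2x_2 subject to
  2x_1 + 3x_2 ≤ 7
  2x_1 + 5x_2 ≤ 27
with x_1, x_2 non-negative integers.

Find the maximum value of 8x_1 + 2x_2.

Relaxing integrality, the LP optimum is 28.00 at (x_1,x_2) = (3.5, 0), which is not an integer point.
(x_1,x_2)=(3,0) is feasible, giving 24.
(x_1,x_2)=(2,1) is feasible, giving 18.
(x_1,x_2)=(2,0) is feasible, giving 16.
Maximum is 24 at (x_1,x_2)=(3,0).

24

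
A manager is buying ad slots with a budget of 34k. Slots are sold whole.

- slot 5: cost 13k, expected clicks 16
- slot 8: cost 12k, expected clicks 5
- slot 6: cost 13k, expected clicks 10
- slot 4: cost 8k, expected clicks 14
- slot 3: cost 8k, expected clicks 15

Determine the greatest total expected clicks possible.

45

Allowing fractional choices, the relaxed optimum would be about 48.8, but ad slots are indivisible.
slot 5 + slot 4 + slot 3: cost 13 + 8 + 8 = 29 ≤ 34, expected clicks 16 + 14 + 15 = 45.
slot 5 + slot 6 + slot 3: cost 13 + 13 + 8 = 34 ≤ 34, expected clicks 16 + 10 + 15 = 41.
slot 5 + slot 6 + slot 4: cost 13 + 13 + 8 = 34 ≤ 34, expected clicks 16 + 10 + 14 = 40.
Best is slot 5, slot 4, and slot 3 with total expected clicks 45.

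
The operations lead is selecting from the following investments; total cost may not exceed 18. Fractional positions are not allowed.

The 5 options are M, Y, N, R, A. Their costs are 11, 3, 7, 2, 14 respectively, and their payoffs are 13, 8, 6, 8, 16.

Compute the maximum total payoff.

29

Take M, Y, and R: cost 11 + 3 + 2 = 16 ≤ 18, payoff 13 + 8 + 8 = 29.
No other feasible combination does better.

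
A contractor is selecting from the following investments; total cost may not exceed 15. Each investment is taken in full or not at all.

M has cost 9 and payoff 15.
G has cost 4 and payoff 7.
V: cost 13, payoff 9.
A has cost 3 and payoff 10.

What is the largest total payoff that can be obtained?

25

This is a 0-1 knapsack instance.
Take M and A: cost 9 + 3 = 12 ≤ 15, payoff 15 + 10 = 25.
No other feasible combination does better.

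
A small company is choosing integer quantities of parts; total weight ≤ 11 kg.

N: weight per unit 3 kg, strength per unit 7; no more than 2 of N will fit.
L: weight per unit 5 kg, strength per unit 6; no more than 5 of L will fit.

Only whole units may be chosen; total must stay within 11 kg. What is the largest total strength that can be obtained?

N has the best ratio (7/3); taking only N gives at most 2×7 = 14 (stopped by the supply cap of 2).
Mixing does better — 2×N and 1×L: weight 11 ≤ 11, strength 2·7 + 1·6 = 20.

20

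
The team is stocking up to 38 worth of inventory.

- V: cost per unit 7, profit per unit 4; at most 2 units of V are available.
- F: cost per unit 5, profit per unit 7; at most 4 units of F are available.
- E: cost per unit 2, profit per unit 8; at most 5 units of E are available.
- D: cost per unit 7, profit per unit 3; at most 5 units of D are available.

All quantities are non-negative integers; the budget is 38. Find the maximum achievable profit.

4×F, 5×E, and 1×D: cost 37 ≤ 38, profit 4·7 + 5·8 + 1·3 = 71.
1×V, 4×F, and 5×E: cost 37 ≤ 38, profit 1·4 + 4·7 + 5·8 = 72.
Best is 72.

72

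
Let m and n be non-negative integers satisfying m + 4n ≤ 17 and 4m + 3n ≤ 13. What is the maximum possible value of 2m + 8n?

The continuous relaxation peaks at (0, 4.25) with value 34.00; rounding to a feasible lattice point costs some objective.
(m,n)=(0,4): 1·0+4·4=16≤17, 4·0+3·4=12≤13, objective 32.
(m,n)=(1,3): 1·1+4·3=13≤17, 4·1+3·3=13≤13, objective 26.
(m,n)=(0,3): 1·0+4·3=12≤17, 4·0+3·3=9≤13, objective 24.
Maximum is 32 at (m,n)=(0,4).

32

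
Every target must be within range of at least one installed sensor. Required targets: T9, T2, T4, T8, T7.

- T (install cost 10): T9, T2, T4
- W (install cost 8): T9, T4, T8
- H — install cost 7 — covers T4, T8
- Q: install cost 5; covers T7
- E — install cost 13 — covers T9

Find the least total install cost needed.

The greedy cost-per-new-target heuristic would pick W, Q, and T for 23, but a cheaper cover exists.
Choose T, H, and Q: together they cover T9, T2, T4, T8, T7 — every target.
Total install cost: 10 + 7 + 5 = 22.
No cover costs less than 22.

22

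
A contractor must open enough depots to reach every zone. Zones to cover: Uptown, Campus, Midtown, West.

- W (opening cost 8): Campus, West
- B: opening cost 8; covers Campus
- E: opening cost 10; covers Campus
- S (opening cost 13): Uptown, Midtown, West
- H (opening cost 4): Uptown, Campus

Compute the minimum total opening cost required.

Choose S and H: together they cover Uptown, Campus, Midtown, West — every zone.
Total opening cost: 13 + 4 = 17.
No cover costs less than 17.

17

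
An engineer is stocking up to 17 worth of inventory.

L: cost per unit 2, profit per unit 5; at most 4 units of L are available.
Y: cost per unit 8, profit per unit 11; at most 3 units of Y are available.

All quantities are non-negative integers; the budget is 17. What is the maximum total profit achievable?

L has the best ratio (5/2); taking only L gives at most 4×5 = 20 (stopped by the supply cap of 4).
Mixing does better — 4×L and 1×Y: cost 16 ≤ 17, profit 4·5 + 1·11 = 31.

31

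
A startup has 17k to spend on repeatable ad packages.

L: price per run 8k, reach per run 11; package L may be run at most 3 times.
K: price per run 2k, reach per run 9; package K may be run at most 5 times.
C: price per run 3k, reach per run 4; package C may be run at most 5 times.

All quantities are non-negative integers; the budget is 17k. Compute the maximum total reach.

Take 5×K and 2×C: price 16 ≤ 17, reach 5·9 + 2·4 = 53.
K has the best ratio (9/2) and is taken to its limit of 5; remaining capacity is filled optimally with the others.

53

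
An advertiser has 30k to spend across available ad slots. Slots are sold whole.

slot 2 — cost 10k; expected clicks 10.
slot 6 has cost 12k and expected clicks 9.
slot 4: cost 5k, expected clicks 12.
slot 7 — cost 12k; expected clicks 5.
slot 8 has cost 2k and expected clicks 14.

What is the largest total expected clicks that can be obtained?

45

Allowing fractional choices, the relaxed optimum would be about 45.4, but ad slots are indivisible.
slot 2 + slot 6 + slot 4 + slot 8: cost 10 + 12 + 5 + 2 = 29 ≤ 30, expected clicks 10 + 9 + 12 + 14 = 45.
slot 2 + slot 4 + slot 7 + slot 8: cost 10 + 5 + 12 + 2 = 29 ≤ 30, expected clicks 10 + 12 + 5 + 14 = 41.
slot 2 + slot 4 + slot 8: cost 10 + 5 + 2 = 17 ≤ 30, expected clicks 10 + 12 + 14 = 36.
Best is slot 2, slot 6, slot 4, and slot 8 with total expected clicks 45.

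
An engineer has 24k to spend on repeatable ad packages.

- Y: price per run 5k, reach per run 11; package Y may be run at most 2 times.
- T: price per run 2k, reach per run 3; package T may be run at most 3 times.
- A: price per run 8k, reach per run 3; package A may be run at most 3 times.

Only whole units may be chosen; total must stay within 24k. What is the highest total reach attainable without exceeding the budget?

34

Y has the best ratio (11/5); taking only Y gives at most 2×11 = 22 (stopped by the supply cap of 2).
Mixing does better — 2×Y, 3×T, and 1×A: price 24 ≤ 24, reach 2·11 + 3·3 + 1·3 = 34.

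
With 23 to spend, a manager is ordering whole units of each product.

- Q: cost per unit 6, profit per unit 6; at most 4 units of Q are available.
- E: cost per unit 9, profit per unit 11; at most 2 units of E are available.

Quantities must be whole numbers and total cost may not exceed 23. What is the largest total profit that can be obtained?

23

E has the best ratio (11/9); taking only E gives at most 2×11 = 22 (stopped by the cost limit).
Mixing does better — 2×Q and 1×E: cost 21 ≤ 23, profit 2·6 + 1·11 = 23.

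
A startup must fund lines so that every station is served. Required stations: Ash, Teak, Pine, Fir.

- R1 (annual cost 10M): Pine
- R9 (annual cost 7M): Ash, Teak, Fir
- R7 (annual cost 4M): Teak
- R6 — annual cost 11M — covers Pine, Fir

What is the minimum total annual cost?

17

Choose R1 and R9: together they cover Ash, Teak, Pine, Fir — every station.
Total annual cost: 10 + 7 = 17.
No cover costs less than 17.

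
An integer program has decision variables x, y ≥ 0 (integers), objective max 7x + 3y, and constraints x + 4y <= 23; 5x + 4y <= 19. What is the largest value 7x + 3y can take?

(x,y)=(3,1) is feasible, giving 24.
(x,y)=(3,0) is feasible, giving 21.
(x,y)=(2,2) is feasible, giving 20.
(x,y)=(2,1) is feasible, giving 17.
Maximum is 24 at (x,y)=(3,1).

24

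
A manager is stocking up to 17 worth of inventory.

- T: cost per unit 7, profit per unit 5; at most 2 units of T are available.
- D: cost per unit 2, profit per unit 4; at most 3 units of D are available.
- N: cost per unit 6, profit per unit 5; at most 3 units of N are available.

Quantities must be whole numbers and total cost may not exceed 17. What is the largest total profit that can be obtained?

2×D and 2×N: cost 16 ≤ 17, profit 2·4 + 2·5 = 18.
1×T, 2×D, and 1×N: cost 17 ≤ 17, profit 1·5 + 2·4 + 1·5 = 18.
Best is 18.

18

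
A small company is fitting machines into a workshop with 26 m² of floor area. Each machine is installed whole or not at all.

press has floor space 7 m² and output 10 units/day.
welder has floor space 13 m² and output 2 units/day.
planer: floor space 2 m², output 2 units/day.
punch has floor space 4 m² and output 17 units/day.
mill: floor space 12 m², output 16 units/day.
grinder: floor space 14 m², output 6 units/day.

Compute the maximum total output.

45

Allowing fractional choices, the relaxed optimum would be about 45.4, but machines are indivisible.
press + punch + mill: floor space 7 + 4 + 12 = 23 ≤ 26, output 10 + 17 + 16 = 43.
press + planer + punch + mill: floor space 7 + 2 + 4 + 12 = 25 ≤ 26, output 10 + 2 + 17 + 16 = 45.
planer + punch + mill: floor space 2 + 4 + 12 = 18 ≤ 26, output 2 + 17 + 16 = 35.
Best is press, planer, punch, and mill with total output 45.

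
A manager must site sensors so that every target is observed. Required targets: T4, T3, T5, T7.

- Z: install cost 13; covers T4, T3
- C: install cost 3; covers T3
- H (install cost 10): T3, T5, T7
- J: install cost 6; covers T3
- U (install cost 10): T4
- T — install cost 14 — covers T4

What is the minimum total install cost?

20

This is a weighted set-cover instance.
The greedy cost-per-new-target heuristic would pick C, H, and U for 23, but a cheaper cover exists.
Choose H and U: together they cover T4, T3, T5, T7 — every target.
Total install cost: 10 + 10 = 20.
No cover costs less than 20.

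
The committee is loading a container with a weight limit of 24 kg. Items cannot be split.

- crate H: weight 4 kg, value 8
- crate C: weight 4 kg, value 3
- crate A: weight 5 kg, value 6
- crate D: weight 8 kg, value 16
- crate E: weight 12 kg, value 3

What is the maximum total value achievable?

Allowing fractional choices, the relaxed optimum would be about 33.8, but items are indivisible.
crate H + crate C + crate A + crate D: weight 4 + 4 + 5 + 8 = 21 ≤ 24, value 8 + 3 + 6 + 16 = 33.
crate H + crate A + crate D: weight 4 + 5 + 8 = 17 ≤ 24, value 8 + 6 + 16 = 30.
Best is crate H, crate C, crate A, and crate D with total value 33.

33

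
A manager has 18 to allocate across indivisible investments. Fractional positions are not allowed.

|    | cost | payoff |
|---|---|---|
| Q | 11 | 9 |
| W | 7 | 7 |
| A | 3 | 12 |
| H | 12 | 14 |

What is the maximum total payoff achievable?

Take A and H: cost 3 + 12 = 15 ≤ 18, payoff 12 + 14 = 26.
No other feasible combination does better.

26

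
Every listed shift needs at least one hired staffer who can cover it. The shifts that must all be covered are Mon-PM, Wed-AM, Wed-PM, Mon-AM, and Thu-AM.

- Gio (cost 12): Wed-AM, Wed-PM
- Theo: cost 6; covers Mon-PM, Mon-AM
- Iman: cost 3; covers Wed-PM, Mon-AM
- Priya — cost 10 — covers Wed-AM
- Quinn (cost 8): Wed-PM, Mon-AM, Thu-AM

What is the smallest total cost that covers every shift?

24

The greedy cost-per-new-shift heuristic would pick Iman, Theo, Quinn, and Priya for 27, but a cheaper cover exists.
Choose Theo, Priya, and Quinn: together they cover Mon-PM, Wed-AM, Wed-PM, Mon-AM, Thu-AM — every shift.
Total cost: 6 + 10 + 8 = 24.
No cover costs less than 24.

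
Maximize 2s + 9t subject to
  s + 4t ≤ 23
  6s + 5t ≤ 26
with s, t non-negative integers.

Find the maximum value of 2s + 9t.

45

(s,t)=(0,5) is feasible, giving 45.
(s,t)=(1,4) is feasible, giving 38.
Maximum is 45 at (s,t)=(0,5).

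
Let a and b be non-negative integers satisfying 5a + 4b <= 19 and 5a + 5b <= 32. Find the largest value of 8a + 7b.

(a,b)=(3,1) is feasible, giving 31.
(a,b)=(2,2) is feasible, giving 30.
(a,b)=(1,3) is feasible, giving 29.
No feasible integer point exceeds 31.

31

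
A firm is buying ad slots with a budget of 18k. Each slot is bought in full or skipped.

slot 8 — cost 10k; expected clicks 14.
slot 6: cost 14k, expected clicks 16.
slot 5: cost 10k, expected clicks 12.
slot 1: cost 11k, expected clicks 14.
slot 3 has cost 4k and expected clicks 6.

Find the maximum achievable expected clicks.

22

Treat it as a binary knapsack problem.
Take slot 6 and slot 3: cost 14 + 4 = 18 ≤ 18, expected clicks 16 + 6 = 22.
No other feasible combination does better.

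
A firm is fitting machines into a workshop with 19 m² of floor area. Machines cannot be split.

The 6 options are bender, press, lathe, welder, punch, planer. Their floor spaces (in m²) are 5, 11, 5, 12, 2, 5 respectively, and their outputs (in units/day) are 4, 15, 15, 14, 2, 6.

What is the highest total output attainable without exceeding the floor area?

32

Allowing fractional choices, the relaxed optimum would be about 33.6, but machines are indivisible.
lathe + welder + punch: floor space 5 + 12 + 2 = 19 ≤ 19, output 15 + 14 + 2 = 31.
press + lathe: floor space 11 + 5 = 16 ≤ 19, output 15 + 15 = 30.
press + lathe + punch: floor space 11 + 5 + 2 = 18 ≤ 19, output 15 + 15 + 2 = 32.
Best is press, lathe, and punch with total output 32.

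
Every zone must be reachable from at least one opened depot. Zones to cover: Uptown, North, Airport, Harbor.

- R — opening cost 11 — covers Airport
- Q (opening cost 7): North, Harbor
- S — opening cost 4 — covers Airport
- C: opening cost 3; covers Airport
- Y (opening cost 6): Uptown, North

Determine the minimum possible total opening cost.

Choose Q, C, and Y: together they cover Uptown, North, Airport, Harbor — every zone.
Total opening cost: 7 + 3 + 6 = 16.

16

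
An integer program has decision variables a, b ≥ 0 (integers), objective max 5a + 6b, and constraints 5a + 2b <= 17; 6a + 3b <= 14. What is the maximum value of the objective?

The continuous relaxation peaks at (0, 4.67) with value 28.00; rounding to a feasible lattice point costs some objective.
(a,b)=(0,4): 5·0+2·4=8≤17, 6·0+3·4=12≤14, objective 24.
(a,b)=(0,3): 5·0+2·3=6≤17, 6·0+3·3=9≤14, objective 18.
Maximum is 24 at (a,b)=(0,4).

24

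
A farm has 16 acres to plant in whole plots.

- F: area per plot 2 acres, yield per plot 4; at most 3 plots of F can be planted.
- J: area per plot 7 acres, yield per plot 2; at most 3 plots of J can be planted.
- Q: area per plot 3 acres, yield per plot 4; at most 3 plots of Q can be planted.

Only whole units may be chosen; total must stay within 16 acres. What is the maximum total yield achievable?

F has the best ratio (4/2); taking only F gives at most 3×4 = 12 (stopped by the supply cap of 3).
Mixing does better — 3×F and 3×Q: area 15 ≤ 16, yield 3·4 + 3·4 = 24.

24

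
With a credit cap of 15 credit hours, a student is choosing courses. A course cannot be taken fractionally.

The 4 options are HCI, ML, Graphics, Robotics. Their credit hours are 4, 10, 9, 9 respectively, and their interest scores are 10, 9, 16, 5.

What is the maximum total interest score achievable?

HCI + Graphics: credit hours 4 + 9 = 13 ≤ 15, interest score 10 + 16 = 26.
HCI + ML: credit hours 4 + 10 = 14 ≤ 15, interest score 10 + 9 = 19.
Graphics: credit hours 9 ≤ 15, interest score 16.
Best is HCI and Graphics with total interest score 26.

26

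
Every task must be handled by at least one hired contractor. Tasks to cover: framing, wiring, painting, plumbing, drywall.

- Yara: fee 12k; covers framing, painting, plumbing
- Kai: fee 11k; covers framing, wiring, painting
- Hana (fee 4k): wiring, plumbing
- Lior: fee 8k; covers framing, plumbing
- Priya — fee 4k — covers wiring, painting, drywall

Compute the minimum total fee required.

12

The greedy cost-per-new-task heuristic would pick Priya, Hana, and Lior for 16, but a cheaper cover exists.
Choose Lior and Priya: together they cover framing, wiring, painting, plumbing, drywall — every task.
Total fee: 8 + 4 = 12.
No cover costs less than 12.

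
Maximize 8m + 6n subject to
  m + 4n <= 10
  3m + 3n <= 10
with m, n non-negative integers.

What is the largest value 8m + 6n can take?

The continuous relaxation peaks at (3.33, 0) with value 26.67; rounding to a feasible lattice point costs some objective.
(m,n)=(3,0): 1·3+4·0=3≤10, 3·3+3·0=9≤10, objective 24.
(m,n)=(2,1): 1·2+4·1=6≤10, 3·2+3·1=9≤10, objective 22.
(m,n)=(2,0): 1·2+4·0=2≤10, 3·2+3·0=6≤10, objective 16.
The best lattice point is (3,0), giving 24.

24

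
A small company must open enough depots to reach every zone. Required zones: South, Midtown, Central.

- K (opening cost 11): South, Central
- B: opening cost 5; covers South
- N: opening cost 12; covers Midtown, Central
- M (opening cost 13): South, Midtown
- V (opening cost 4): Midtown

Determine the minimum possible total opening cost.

15

This is a weighted set-cover instance.
Choose K and V: together they cover South, Midtown, Central — every zone.
Total opening cost: 11 + 4 = 15.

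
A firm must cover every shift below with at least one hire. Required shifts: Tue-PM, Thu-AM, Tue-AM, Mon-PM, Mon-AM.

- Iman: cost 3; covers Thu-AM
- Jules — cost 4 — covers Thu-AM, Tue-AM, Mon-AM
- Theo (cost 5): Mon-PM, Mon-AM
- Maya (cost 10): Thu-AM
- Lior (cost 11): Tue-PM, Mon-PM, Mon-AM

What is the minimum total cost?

This is an integer covering problem.
The greedy cost-per-new-shift heuristic would pick Jules, Theo, and Lior for 20, but a cheaper cover exists.
Choose Jules and Lior: together they cover Tue-PM, Thu-AM, Tue-AM, Mon-PM, Mon-AM — every shift.
Total cost: 4 + 11 = 15.
No cover costs less than 15.

15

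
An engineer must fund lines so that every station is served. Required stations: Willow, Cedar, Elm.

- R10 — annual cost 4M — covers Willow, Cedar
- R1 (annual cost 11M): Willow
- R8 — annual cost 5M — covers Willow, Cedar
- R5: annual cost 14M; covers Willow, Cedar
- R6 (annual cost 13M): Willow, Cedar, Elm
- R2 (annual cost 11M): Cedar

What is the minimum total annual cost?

The greedy cost-per-new-station heuristic would pick R10 and R6 for 17, but a cheaper cover exists.
R6 alone covers Willow, Cedar, Elm — every station.
Total annual cost: 13.
No cover costs less than 13.

13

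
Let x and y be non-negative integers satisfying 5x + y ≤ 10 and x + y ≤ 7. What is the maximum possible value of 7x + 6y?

(x,y)=(0,7): 5·0+1·7=7≤10, 1·0+1·7=7≤7, objective 42.
(x,y)=(1,5): 5·1+1·5=10≤10, 1·1+1·5=6≤7, objective 37.
(x,y)=(0,6): 5·0+1·6=6≤10, 1·0+1·6=6≤7, objective 36.
Maximum is 42 at (x,y)=(0,7).

42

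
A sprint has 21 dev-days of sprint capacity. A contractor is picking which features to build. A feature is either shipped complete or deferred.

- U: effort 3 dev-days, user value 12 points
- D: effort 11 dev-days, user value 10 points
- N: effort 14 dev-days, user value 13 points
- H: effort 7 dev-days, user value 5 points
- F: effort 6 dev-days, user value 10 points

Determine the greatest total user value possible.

32

Treat it as a binary knapsack problem.
Allowing fractional choices, the relaxed optimum would be about 33.1, but features are indivisible.
U + D + H: effort 3 + 11 + 7 = 21 ≤ 21, user value 12 + 10 + 5 = 27.
U + H + F: effort 3 + 7 + 6 = 16 ≤ 21, user value 12 + 5 + 10 = 27.
U + D + F: effort 3 + 11 + 6 = 20 ≤ 21, user value 12 + 10 + 10 = 32.
Best is U, D, and F with total user value 32.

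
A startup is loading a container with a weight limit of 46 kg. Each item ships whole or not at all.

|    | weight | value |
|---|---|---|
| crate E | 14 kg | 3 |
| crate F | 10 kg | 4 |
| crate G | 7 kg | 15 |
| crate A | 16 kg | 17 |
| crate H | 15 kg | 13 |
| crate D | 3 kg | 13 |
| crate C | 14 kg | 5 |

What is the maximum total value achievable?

This is an integer program with binary decision variables.
Allowing fractional choices, the relaxed optimum would be about 60.0, but items are indivisible.
crate G + crate A + crate D + crate C: weight 7 + 16 + 3 + 14 = 40 ≤ 46, value 15 + 17 + 13 + 5 = 50.
crate F + crate G + crate A + crate D: weight 10 + 7 + 16 + 3 = 36 ≤ 46, value 4 + 15 + 17 + 13 = 49.
crate G + crate A + crate H + crate D: weight 7 + 16 + 15 + 3 = 41 ≤ 46, value 15 + 17 + 13 + 13 = 58.
Best is crate G, crate A, crate H, and crate D with total value 58.

58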